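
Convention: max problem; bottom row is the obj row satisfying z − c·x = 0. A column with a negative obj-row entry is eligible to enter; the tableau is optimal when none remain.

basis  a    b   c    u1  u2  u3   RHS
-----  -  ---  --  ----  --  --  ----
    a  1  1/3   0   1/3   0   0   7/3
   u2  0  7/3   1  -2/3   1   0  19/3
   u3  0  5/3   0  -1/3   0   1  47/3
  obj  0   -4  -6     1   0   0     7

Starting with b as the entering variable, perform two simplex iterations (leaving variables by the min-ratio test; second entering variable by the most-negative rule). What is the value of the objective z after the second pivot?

45

Ratio test on column b — row 1: (7/3)/(1/3) = 7; row 2: (19/3)/(7/3) = 19/7; row 3: (47/3)/(5/3) = 47/5. Minimum is 19/7 at row 2 (u2 leaves); pivot element 7/3.
Pivot on row 2; the obj-row RHS becomes 7 − (-4)·(19/7) = 125/7.
Next entering variable (most negative obj-row entry -30/7): c.
Ratio test on column c — row 1: entry -1/7 ≤ 0; row 2: (19/7)/(3/7) = 19/3; row 3: entry -5/7 ≤ 0. Minimum is 19/3 at row 2 (b leaves); pivot element 3/7.
After the second pivot the obj-row RHS is 125/7 − (-30/7)·(19/3) = 45.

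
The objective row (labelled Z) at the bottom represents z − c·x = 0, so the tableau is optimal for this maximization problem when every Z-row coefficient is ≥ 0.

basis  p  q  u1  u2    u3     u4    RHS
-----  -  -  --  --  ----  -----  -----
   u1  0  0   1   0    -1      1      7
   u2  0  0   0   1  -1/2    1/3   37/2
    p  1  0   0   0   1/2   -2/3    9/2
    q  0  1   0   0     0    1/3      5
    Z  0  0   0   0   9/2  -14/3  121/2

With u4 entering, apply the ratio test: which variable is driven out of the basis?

u1

Column u4 entries and ratios — u1: 7/1 = 7; u2: (37/2)/(1/3) = 111/2; p: -2/3 ≤ 0, skip; q: 5/(1/3) = 15.
Smallest ratio is 7 in the row of u1, so u1 leaves.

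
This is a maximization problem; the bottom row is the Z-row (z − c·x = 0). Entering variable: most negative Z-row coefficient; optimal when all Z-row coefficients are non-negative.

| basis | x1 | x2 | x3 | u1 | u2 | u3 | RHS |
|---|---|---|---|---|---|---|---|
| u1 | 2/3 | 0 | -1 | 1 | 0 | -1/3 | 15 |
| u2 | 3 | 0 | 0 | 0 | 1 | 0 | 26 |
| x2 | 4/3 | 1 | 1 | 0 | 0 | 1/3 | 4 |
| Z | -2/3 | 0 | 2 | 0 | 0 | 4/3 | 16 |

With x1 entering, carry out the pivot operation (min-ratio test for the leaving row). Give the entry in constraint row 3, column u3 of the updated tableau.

1/4

Ratio test on column x1 — row 1: 15/(2/3) = 45/2; row 2: 26/3 = 26/3; row 3: 4/(4/3) = 3. Minimum is 3 at row 3 (x2 leaves); pivot element 4/3.
Divide row 3 by 4/3; eliminate column x1 from the other rows.
In the new row 3, the u3 entry is the old entry divided by the pivot: (1/3)/(4/3) = 1/4.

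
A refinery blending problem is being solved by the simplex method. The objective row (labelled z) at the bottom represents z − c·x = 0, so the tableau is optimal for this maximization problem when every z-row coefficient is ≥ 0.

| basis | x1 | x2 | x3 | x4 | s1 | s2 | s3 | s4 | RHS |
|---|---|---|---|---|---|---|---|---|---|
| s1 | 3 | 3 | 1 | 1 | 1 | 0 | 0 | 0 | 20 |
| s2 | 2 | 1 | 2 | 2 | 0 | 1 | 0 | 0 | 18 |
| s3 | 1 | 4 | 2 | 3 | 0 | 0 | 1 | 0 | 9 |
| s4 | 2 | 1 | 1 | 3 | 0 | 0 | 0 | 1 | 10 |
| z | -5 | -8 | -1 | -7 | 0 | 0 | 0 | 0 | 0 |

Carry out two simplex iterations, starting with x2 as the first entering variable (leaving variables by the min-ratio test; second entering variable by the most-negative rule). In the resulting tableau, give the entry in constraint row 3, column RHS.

8/7

Ratio test on column x2 — row 1: 20/3 = 20/3; row 2: 18/1 = 18; row 3: 9/4 = 9/4; row 4: 10/1 = 10. Minimum is 9/4 at row 3 (s3 leaves); pivot element 4.
Divide row 3 by 4; eliminate column x2 from the other rows.
Second iteration: most negative z-row entry is -3 in column x1, so x1 enters.
Ratio test on column x1 — row 1: (53/4)/(9/4) = 53/9; row 2: (63/4)/(7/4) = 9; row 3: (9/4)/(1/4) = 9; row 4: (31/4)/(7/4) = 31/7. Minimum is 31/7 at row 4 (s4 leaves); pivot element 7/4.
Divide row 4 by 7/4; eliminate column x1 from the other rows.
After both pivots, the entry at constraint row 3, column RHS is 8/7.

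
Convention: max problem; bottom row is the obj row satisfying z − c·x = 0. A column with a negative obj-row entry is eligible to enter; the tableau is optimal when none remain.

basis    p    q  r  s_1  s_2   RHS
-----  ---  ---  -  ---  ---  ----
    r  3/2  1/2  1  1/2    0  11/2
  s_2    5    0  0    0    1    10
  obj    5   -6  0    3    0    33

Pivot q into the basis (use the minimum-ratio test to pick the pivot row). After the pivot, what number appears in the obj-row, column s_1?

Ratio test on column q — row 1: (11/2)/(1/2) = 11; row 2: entry 0 ≤ 0. Minimum is 11 at row 1 (r leaves); pivot element 1/2.
Divide row 1 by 1/2; eliminate column q from the other rows.
obj-row update in column s_1: 3 − (-6)·1 = 9.

9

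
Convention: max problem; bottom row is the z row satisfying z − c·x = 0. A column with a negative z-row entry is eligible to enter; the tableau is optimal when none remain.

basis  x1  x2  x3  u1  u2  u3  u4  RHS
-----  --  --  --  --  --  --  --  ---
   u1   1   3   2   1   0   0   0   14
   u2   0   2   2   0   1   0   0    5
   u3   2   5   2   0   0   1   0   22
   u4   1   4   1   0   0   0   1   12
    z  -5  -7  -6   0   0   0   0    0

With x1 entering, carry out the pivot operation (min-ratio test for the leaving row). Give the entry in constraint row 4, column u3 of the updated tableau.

-1/2

Ratio test on column x1 — row 1: 14/1 = 14; row 2: entry 0 ≤ 0; row 3: 22/2 = 11; row 4: 12/1 = 12. Minimum is 11 at row 3 (u3 leaves); pivot element 2.
Divide row 3 by 2; eliminate column x1 from the other rows.
Row 4 update in column u3: 0 − 1·(1/2) = -1/2.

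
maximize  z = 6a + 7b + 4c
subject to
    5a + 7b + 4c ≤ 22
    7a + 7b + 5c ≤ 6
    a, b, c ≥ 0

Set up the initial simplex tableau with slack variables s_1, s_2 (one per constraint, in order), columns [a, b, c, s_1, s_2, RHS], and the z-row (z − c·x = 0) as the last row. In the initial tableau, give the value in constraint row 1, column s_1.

Slack s_1 belongs to constraint 1; its column is the unit vector e_1, so the entry in row 1 is 1.

1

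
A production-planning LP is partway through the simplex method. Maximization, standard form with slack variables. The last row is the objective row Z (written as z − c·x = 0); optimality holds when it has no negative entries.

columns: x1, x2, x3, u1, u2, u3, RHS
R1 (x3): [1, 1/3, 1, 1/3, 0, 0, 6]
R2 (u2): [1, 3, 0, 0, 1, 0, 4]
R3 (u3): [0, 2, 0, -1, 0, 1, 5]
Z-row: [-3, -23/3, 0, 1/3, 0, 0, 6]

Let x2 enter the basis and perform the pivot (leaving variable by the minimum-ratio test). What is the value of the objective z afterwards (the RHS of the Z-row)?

Ratio test on column x2 — row 1: 6/(1/3) = 18; row 2: 4/3 = 4/3; row 3: 5/2 = 5/2. Minimum is 4/3 at row 2 (u2 leaves); pivot element 3.
Pivot on row 2; the Z-row RHS becomes 6 − (-23/3)·(4/3) = 146/9.

146/9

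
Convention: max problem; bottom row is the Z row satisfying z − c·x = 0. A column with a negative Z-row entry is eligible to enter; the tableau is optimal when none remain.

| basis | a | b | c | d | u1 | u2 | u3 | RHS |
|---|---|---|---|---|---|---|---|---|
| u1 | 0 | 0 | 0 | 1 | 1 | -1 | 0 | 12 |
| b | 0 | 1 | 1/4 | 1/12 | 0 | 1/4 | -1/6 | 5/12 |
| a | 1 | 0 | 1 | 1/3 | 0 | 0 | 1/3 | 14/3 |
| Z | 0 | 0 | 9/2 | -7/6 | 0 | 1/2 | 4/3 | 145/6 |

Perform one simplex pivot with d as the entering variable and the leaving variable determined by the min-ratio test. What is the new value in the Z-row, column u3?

Ratio test on column d — row 1: 12/1 = 12; row 2: (5/12)/(1/12) = 5; row 3: (14/3)/(1/3) = 14. Minimum is 5 at row 2 (b leaves); pivot element 1/12.
Divide row 2 by 1/12; eliminate column d from the other rows.
Z-row update in column u3: 4/3 − (-7/6)·(-2) = -1.

-1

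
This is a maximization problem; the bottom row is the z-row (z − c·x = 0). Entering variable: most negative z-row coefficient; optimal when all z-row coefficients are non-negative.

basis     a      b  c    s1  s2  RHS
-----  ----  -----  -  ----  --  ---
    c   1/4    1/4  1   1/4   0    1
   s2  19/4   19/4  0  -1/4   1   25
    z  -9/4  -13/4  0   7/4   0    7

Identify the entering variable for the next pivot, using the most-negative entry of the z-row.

Negative z-row entries: a: -9/4, b: -13/4.
The most negative is -13/4 in column b, so b enters.

b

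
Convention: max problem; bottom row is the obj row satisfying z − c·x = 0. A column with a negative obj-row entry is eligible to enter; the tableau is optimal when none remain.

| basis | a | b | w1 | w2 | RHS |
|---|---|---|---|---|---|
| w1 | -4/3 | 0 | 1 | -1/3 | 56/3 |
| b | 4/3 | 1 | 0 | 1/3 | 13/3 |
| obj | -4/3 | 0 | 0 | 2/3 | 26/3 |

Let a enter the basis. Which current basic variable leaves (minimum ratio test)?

b

Column a entries and ratios — w1: -4/3 ≤ 0, skip; b: (13/3)/(4/3) = 13/4.
Smallest ratio is 13/4 in the row of b, so b leaves.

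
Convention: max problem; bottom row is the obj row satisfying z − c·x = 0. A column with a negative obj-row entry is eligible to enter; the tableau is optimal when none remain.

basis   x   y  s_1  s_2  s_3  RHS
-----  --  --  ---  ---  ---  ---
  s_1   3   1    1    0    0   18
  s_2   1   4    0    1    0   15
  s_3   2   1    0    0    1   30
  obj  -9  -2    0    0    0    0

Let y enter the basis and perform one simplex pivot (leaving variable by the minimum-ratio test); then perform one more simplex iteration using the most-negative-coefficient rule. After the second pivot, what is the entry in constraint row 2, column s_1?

-1/11

Ratio test on column y — row 1: 18/1 = 18; row 2: 15/4 = 15/4; row 3: 30/1 = 30. Minimum is 15/4 at row 2 (s_2 leaves); pivot element 4.
Divide row 2 by 4; eliminate column y from the other rows.
Second iteration: most negative obj-row entry is -17/2 in column x, so x enters.
Ratio test on column x — row 1: (57/4)/(11/4) = 57/11; row 2: (15/4)/(1/4) = 15; row 3: (105/4)/(7/4) = 15. Minimum is 57/11 at row 1 (s_1 leaves); pivot element 11/4.
Divide row 1 by 11/4; eliminate column x from the other rows.
After both pivots, the entry at constraint row 2, column s_1 is -1/11.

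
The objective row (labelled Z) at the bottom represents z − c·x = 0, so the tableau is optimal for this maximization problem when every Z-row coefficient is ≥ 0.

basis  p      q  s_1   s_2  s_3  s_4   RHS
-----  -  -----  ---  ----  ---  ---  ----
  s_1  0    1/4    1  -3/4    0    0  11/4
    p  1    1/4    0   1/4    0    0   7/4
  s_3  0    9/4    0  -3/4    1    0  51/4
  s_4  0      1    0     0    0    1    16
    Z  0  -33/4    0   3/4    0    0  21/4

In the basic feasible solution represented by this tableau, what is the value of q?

q is not in the basis, so in the current basic feasible solution q = 0.

0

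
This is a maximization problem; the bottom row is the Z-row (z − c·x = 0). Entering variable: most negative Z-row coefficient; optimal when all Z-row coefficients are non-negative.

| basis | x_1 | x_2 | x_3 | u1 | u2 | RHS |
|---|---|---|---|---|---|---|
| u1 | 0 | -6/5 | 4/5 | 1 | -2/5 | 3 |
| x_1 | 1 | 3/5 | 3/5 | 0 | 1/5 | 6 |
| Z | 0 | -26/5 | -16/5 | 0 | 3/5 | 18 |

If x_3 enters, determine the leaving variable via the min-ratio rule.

Column x_3 entries and ratios — u1: 3/(4/5) = 15/4; x_1: 6/(3/5) = 10.
Smallest ratio is 15/4 in the row of u1, so u1 leaves.

u1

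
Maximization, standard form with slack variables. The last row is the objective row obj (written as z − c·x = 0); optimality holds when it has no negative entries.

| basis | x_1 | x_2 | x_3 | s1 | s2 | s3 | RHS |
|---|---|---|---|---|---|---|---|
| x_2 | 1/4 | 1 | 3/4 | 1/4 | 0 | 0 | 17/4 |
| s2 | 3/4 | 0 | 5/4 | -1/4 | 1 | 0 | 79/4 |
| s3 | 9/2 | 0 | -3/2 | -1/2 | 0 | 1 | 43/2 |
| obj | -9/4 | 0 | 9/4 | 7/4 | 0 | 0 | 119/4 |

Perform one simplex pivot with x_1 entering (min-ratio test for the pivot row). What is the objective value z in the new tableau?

81/2

Ratio test on column x_1 — row 1: (17/4)/(1/4) = 17; row 2: (79/4)/(3/4) = 79/3; row 3: (43/2)/(9/2) = 43/9. Minimum is 43/9 at row 3 (s3 leaves); pivot element 9/2.
Pivot on row 3; the obj-row RHS becomes 119/4 − (-9/4)·(43/9) = 81/2.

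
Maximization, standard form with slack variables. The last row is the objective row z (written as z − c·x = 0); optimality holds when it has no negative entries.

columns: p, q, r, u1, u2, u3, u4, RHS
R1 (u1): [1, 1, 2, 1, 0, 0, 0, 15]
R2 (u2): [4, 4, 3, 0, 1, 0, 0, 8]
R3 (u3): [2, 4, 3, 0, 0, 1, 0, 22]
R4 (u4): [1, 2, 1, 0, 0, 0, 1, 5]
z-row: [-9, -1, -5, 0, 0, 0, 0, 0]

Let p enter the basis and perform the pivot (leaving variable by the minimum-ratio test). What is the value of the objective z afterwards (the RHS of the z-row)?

Ratio test on column p — row 1: 15/1 = 15; row 2: 8/4 = 2; row 3: 22/2 = 11; row 4: 5/1 = 5. Minimum is 2 at row 2 (u2 leaves); pivot element 4.
Pivot on row 2; the z-row RHS becomes 0 − (-9)·2 = 18.

18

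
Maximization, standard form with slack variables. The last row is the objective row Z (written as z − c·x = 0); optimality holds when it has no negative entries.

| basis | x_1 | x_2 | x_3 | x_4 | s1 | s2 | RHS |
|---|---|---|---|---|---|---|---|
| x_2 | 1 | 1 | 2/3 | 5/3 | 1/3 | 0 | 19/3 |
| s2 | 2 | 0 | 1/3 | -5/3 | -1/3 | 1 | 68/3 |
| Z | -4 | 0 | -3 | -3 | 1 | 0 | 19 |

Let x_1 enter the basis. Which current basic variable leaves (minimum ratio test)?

x_2

Column x_1 entries and ratios — x_2: (19/3)/1 = 19/3; s2: (68/3)/2 = 34/3.
Smallest ratio is 19/3 in the row of x_2, so x_2 leaves.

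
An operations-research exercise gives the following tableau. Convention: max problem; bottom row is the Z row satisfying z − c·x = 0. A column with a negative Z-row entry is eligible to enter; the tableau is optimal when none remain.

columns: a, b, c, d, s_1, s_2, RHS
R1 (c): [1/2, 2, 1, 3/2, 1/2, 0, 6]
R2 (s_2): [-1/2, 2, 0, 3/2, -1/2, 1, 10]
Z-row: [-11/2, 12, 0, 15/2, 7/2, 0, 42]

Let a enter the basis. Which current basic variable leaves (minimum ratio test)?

Column a entries and ratios — c: 6/(1/2) = 12; s_2: -1/2 ≤ 0, skip.
Smallest ratio is 12 in the row of c, so c leaves.

c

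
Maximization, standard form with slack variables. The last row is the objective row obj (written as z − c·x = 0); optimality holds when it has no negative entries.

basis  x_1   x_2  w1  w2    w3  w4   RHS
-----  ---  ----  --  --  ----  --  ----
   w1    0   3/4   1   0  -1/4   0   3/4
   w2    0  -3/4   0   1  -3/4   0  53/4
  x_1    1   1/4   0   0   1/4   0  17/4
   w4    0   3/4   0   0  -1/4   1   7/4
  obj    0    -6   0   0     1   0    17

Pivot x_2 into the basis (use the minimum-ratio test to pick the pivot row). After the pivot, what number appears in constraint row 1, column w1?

Ratio test on column x_2 — row 1: (3/4)/(3/4) = 1; row 2: entry -3/4 ≤ 0; row 3: (17/4)/(1/4) = 17; row 4: (7/4)/(3/4) = 7/3. Minimum is 1 at row 1 (w1 leaves); pivot element 3/4.
Divide row 1 by 3/4; eliminate column x_2 from the other rows.
In the new row 1, the w1 entry is the old entry divided by the pivot: 1/(3/4) = 4/3.

4/3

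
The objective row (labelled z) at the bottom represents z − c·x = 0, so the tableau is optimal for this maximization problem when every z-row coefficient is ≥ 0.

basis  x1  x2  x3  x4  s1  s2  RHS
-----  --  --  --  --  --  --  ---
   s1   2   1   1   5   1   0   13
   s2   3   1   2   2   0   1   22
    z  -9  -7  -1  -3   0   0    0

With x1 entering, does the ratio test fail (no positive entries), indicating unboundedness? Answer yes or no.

no

Column x1 has positive entries in row(s) 1, 2, so the ratio test bounds it — not unbounded.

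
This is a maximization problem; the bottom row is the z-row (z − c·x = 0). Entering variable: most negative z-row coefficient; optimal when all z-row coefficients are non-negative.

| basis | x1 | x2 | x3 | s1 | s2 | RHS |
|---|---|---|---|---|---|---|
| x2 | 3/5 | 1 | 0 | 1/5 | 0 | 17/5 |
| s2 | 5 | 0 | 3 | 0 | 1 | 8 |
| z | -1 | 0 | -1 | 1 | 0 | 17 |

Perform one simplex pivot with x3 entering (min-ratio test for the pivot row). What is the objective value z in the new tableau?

59/3

Ratio test on column x3 — row 1: entry 0 ≤ 0; row 2: 8/3 = 8/3. Minimum is 8/3 at row 2 (s2 leaves); pivot element 3.
Pivot on row 2; the z-row RHS becomes 17 − (-1)·(8/3) = 59/3.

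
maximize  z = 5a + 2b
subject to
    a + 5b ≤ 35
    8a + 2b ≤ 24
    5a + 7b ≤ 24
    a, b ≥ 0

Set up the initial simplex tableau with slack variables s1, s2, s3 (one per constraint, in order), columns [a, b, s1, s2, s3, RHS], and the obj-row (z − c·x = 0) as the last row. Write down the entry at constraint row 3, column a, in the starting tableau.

5

Constraint 3 has coefficient 5 on a.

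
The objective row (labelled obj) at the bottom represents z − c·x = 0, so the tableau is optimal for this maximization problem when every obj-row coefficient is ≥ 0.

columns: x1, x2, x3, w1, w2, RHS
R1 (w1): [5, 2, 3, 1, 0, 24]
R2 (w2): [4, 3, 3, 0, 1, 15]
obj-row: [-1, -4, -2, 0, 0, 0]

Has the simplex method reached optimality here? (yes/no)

The obj-row has a negative entry -4 in column x2, so it is not optimal.

no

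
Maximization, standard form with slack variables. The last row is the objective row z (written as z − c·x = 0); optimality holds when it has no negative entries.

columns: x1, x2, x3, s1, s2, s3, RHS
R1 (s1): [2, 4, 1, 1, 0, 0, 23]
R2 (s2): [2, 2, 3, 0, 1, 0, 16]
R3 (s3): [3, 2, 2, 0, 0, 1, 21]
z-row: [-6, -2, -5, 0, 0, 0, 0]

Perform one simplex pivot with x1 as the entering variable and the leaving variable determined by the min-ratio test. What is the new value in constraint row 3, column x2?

2/3

Ratio test on column x1 — row 1: 23/2 = 23/2; row 2: 16/2 = 8; row 3: 21/3 = 7. Minimum is 7 at row 3 (s3 leaves); pivot element 3.
Divide row 3 by 3; eliminate column x1 from the other rows.
In the new row 3, the x2 entry is the old entry divided by the pivot: 2/3 = 2/3.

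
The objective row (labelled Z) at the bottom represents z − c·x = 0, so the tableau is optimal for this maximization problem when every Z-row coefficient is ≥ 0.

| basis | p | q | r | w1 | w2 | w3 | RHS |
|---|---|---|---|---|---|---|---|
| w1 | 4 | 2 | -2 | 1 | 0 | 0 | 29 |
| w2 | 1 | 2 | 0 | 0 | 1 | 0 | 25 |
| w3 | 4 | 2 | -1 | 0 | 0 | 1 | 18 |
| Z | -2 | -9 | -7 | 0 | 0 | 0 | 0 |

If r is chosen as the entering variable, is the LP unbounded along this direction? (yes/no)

Every constraint-row entry in column r is ≤ 0, so increasing r is unbounded.

yes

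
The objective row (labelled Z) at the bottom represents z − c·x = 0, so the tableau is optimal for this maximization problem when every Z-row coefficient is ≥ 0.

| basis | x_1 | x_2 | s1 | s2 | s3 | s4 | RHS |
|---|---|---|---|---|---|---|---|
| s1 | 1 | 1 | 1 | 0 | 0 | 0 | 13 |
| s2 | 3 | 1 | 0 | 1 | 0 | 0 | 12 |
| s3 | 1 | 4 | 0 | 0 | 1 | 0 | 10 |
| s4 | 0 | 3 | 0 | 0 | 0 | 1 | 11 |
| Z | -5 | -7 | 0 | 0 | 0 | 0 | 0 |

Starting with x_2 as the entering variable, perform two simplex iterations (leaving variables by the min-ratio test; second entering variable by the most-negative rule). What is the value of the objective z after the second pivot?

Ratio test on column x_2 — row 1: 13/1 = 13; row 2: 12/1 = 12; row 3: 10/4 = 5/2; row 4: 11/3 = 11/3. Minimum is 5/2 at row 3 (s3 leaves); pivot element 4.
Pivot on row 3; the Z-row RHS becomes 0 − (-7)·(5/2) = 35/2.
Next entering variable (most negative Z-row entry -13/4): x_1.
Ratio test on column x_1 — row 1: (21/2)/(3/4) = 14; row 2: (19/2)/(11/4) = 38/11; row 3: (5/2)/(1/4) = 10; row 4: entry -3/4 ≤ 0. Minimum is 38/11 at row 2 (s2 leaves); pivot element 11/4.
After the second pivot the Z-row RHS is 35/2 − (-13/4)·(38/11) = 316/11.

316/11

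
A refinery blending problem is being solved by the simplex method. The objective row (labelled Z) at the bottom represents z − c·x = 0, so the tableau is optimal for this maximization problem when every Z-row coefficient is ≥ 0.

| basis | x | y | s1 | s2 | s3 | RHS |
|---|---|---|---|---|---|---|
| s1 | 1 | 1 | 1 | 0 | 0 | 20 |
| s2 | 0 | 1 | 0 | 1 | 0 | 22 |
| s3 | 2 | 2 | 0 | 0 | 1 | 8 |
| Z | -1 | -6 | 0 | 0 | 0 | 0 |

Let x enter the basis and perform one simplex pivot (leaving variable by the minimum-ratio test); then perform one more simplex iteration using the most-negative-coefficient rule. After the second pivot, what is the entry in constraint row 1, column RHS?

16

Ratio test on column x — row 1: 20/1 = 20; row 2: entry 0 ≤ 0; row 3: 8/2 = 4. Minimum is 4 at row 3 (s3 leaves); pivot element 2.
Divide row 3 by 2; eliminate column x from the other rows.
Second iteration: most negative Z-row entry is -5 in column y, so y enters.
Ratio test on column y — row 1: entry 0 ≤ 0; row 2: 22/1 = 22; row 3: 4/1 = 4. Minimum is 4 at row 3 (x leaves); pivot element 1.
Divide row 3 by 1; eliminate column y from the other rows.
After both pivots, the entry at constraint row 1, column RHS is 16.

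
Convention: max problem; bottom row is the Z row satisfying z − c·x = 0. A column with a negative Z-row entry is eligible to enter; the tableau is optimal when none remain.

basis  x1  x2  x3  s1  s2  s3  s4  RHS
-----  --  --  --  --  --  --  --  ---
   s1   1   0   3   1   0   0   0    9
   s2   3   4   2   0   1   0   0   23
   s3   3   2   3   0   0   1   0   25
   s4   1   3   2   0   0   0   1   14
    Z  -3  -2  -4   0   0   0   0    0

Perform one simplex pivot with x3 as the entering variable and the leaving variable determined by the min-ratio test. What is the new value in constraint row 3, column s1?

-1

Ratio test on column x3 — row 1: 9/3 = 3; row 2: 23/2 = 23/2; row 3: 25/3 = 25/3; row 4: 14/2 = 7. Minimum is 3 at row 1 (s1 leaves); pivot element 3.
Divide row 1 by 3; eliminate column x3 from the other rows.
Row 3 update in column s1: 0 − 3·(1/3) = -1.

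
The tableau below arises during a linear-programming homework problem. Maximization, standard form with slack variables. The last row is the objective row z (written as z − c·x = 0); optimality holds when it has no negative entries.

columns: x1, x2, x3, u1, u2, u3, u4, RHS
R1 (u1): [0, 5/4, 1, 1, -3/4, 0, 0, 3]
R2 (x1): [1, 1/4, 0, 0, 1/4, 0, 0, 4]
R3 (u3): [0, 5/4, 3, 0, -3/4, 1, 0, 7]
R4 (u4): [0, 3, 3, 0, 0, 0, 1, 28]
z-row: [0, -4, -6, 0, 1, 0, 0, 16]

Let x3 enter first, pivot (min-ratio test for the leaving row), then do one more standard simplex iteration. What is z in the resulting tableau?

Ratio test on column x3 — row 1: 3/1 = 3; row 2: entry 0 ≤ 0; row 3: 7/3 = 7/3; row 4: 28/3 = 28/3. Minimum is 7/3 at row 3 (u3 leaves); pivot element 3.
Pivot on row 3; the z-row RHS becomes 16 − (-6)·(7/3) = 30.
Next entering variable (most negative z-row entry -3/2): x2.
Ratio test on column x2 — row 1: (2/3)/(5/6) = 4/5; row 2: 4/(1/4) = 16; row 3: (7/3)/(5/12) = 28/5; row 4: 21/(7/4) = 12. Minimum is 4/5 at row 1 (u1 leaves); pivot element 5/6.
After the second pivot the z-row RHS is 30 − (-3/2)·(4/5) = 156/5.

156/5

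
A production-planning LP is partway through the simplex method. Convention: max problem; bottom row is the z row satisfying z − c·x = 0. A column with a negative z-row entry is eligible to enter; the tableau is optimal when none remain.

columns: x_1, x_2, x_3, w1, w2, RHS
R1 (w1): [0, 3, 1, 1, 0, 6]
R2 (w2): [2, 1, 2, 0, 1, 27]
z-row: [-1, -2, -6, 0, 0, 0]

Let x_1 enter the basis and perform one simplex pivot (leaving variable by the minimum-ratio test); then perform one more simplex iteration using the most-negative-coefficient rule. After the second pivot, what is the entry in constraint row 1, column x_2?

3

Ratio test on column x_1 — row 1: entry 0 ≤ 0; row 2: 27/2 = 27/2. Minimum is 27/2 at row 2 (w2 leaves); pivot element 2.
Divide row 2 by 2; eliminate column x_1 from the other rows.
Second iteration: most negative z-row entry is -5 in column x_3, so x_3 enters.
Ratio test on column x_3 — row 1: 6/1 = 6; row 2: (27/2)/1 = 27/2. Minimum is 6 at row 1 (w1 leaves); pivot element 1.
Divide row 1 by 1; eliminate column x_3 from the other rows.
After both pivots, the entry at constraint row 1, column x_2 is 3.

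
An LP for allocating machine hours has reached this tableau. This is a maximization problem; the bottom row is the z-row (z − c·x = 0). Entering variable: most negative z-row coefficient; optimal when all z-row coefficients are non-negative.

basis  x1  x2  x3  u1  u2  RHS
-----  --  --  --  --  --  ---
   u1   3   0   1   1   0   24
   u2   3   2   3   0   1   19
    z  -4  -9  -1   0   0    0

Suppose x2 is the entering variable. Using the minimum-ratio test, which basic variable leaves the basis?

Column x2 entries and ratios — u1: 0 ≤ 0, skip; u2: 19/2 = 19/2.
Smallest ratio is 19/2 in the row of u2, so u2 leaves.

u2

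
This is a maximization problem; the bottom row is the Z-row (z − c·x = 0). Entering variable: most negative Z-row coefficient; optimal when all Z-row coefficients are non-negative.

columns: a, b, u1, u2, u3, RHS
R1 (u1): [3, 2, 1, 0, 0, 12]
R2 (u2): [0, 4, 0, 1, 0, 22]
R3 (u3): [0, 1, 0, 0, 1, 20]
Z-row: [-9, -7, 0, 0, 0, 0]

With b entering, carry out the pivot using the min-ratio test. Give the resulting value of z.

Ratio test on column b — row 1: 12/2 = 6; row 2: 22/4 = 11/2; row 3: 20/1 = 20. Minimum is 11/2 at row 2 (u2 leaves); pivot element 4.
Pivot on row 2; the Z-row RHS becomes 0 − (-7)·(11/2) = 77/2.

77/2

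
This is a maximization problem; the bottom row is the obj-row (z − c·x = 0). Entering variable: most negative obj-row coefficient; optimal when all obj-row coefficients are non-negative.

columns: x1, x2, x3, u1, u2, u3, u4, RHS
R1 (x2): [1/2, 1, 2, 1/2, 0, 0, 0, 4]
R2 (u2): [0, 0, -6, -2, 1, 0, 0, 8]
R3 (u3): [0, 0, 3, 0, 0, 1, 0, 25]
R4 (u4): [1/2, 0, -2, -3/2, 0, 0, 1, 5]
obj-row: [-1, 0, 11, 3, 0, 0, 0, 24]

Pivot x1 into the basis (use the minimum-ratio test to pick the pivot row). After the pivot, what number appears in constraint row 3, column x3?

3

Ratio test on column x1 — row 1: 4/(1/2) = 8; row 2: entry 0 ≤ 0; row 3: entry 0 ≤ 0; row 4: 5/(1/2) = 10. Minimum is 8 at row 1 (x2 leaves); pivot element 1/2.
Divide row 1 by 1/2; eliminate column x1 from the other rows.
Row 3 update in column x3: 3 − 0·4 = 3.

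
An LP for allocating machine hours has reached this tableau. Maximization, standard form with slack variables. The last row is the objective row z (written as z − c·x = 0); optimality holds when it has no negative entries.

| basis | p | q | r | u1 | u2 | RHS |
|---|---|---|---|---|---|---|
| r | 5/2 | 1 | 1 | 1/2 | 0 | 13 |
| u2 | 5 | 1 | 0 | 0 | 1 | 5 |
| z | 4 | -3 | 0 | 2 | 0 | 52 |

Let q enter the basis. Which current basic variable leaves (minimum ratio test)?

Column q entries and ratios — r: 13/1 = 13; u2: 5/1 = 5.
Smallest ratio is 5 in the row of u2, so u2 leaves.

u2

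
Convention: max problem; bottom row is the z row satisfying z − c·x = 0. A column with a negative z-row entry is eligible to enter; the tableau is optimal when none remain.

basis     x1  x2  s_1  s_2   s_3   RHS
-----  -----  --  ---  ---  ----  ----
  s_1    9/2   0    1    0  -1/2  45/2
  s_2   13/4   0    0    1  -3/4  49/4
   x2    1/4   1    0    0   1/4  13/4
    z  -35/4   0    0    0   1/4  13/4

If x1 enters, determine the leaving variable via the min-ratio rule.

s_2

Column x1 entries and ratios — s_1: (45/2)/(9/2) = 5; s_2: (49/4)/(13/4) = 49/13; x2: (13/4)/(1/4) = 13.
Smallest ratio is 49/13 in the row of s_2, so s_2 leaves.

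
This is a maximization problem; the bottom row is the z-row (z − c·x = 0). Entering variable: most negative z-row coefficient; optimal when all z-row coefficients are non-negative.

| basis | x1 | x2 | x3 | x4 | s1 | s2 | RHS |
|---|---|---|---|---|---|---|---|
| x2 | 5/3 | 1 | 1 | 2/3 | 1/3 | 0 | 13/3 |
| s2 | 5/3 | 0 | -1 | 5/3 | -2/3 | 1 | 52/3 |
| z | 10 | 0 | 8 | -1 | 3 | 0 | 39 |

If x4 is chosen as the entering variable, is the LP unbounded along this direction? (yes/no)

Column x4 has positive entries in row(s) 1, 2, so the ratio test bounds it — not unbounded.

no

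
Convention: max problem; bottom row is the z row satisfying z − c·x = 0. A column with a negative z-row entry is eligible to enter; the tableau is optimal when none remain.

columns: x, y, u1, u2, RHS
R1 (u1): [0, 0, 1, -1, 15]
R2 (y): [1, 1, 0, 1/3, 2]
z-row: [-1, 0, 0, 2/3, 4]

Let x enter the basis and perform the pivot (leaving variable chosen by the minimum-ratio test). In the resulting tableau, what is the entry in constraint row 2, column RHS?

2

Ratio test on column x — row 1: entry 0 ≤ 0; row 2: 2/1 = 2. Minimum is 2 at row 2 (y leaves); pivot element 1.
Divide row 2 by 1; eliminate column x from the other rows.
In the new row 2, the RHS entry is the old entry divided by the pivot: 2/1 = 2.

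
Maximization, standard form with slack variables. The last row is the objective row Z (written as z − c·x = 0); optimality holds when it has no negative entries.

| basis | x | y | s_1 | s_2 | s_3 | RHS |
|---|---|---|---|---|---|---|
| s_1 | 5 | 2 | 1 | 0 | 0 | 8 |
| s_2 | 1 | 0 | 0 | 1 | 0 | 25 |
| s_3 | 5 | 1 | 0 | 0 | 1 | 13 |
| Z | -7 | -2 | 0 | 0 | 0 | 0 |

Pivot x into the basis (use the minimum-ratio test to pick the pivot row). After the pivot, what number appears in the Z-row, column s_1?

Ratio test on column x — row 1: 8/5 = 8/5; row 2: 25/1 = 25; row 3: 13/5 = 13/5. Minimum is 8/5 at row 1 (s_1 leaves); pivot element 5.
Divide row 1 by 5; eliminate column x from the other rows.
Z-row update in column s_1: 0 − (-7)·(1/5) = 7/5.

7/5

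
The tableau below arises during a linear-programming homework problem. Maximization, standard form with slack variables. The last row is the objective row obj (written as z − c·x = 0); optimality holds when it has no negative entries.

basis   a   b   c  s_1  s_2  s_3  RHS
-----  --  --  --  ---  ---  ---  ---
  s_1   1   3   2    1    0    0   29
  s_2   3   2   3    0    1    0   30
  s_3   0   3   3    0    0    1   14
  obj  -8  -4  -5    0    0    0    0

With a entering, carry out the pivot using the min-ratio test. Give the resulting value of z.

80

Ratio test on column a — row 1: 29/1 = 29; row 2: 30/3 = 10; row 3: entry 0 ≤ 0. Minimum is 10 at row 2 (s_2 leaves); pivot element 3.
Pivot on row 2; the obj-row RHS becomes 0 − (-8)·10 = 80.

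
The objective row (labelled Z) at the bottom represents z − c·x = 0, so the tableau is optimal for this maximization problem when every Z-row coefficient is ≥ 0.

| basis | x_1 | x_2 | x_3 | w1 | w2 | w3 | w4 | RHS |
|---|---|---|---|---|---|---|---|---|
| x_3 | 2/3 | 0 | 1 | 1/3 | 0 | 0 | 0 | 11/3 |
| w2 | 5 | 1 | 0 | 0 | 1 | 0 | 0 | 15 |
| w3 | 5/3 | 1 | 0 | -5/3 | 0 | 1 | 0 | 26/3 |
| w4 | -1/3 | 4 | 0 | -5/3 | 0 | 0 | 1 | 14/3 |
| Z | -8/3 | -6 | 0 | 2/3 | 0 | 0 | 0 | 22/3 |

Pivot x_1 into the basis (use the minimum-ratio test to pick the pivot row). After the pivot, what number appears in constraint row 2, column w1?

Ratio test on column x_1 — row 1: (11/3)/(2/3) = 11/2; row 2: 15/5 = 3; row 3: (26/3)/(5/3) = 26/5; row 4: entry -1/3 ≤ 0. Minimum is 3 at row 2 (w2 leaves); pivot element 5.
Divide row 2 by 5; eliminate column x_1 from the other rows.
In the new row 2, the w1 entry is the old entry divided by the pivot: 0/5 = 0.

0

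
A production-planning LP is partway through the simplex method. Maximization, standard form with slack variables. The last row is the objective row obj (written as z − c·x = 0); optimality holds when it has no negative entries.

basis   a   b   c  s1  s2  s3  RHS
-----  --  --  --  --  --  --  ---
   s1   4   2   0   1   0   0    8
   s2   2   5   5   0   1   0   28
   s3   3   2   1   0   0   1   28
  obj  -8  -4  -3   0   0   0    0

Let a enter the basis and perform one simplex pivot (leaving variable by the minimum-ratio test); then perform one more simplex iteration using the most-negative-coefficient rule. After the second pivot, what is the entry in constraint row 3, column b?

Ratio test on column a — row 1: 8/4 = 2; row 2: 28/2 = 14; row 3: 28/3 = 28/3. Minimum is 2 at row 1 (s1 leaves); pivot element 4.
Divide row 1 by 4; eliminate column a from the other rows.
Second iteration: most negative obj-row entry is -3 in column c, so c enters.
Ratio test on column c — row 1: entry 0 ≤ 0; row 2: 24/5 = 24/5; row 3: 22/1 = 22. Minimum is 24/5 at row 2 (s2 leaves); pivot element 5.
Divide row 2 by 5; eliminate column c from the other rows.
After both pivots, the entry at constraint row 3, column b is -3/10.

-3/10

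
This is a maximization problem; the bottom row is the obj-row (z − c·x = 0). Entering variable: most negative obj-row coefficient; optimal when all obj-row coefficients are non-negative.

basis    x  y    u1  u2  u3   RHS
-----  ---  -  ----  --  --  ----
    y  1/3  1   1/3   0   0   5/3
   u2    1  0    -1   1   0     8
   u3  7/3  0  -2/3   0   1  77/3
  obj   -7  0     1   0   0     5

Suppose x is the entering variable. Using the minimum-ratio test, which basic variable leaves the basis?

y

Column x entries and ratios — y: (5/3)/(1/3) = 5; u2: 8/1 = 8; u3: (77/3)/(7/3) = 11.
Smallest ratio is 5 in the row of y, so y leaves.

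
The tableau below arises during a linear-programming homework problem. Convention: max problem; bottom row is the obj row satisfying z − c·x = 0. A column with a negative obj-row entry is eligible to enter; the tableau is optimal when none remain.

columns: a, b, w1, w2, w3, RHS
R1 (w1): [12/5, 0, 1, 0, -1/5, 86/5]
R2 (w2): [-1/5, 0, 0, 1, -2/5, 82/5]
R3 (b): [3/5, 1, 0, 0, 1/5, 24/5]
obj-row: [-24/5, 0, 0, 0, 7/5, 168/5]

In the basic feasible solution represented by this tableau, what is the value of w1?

86/5

w1 is basic (row 1); its value is the RHS of that row, 86/5.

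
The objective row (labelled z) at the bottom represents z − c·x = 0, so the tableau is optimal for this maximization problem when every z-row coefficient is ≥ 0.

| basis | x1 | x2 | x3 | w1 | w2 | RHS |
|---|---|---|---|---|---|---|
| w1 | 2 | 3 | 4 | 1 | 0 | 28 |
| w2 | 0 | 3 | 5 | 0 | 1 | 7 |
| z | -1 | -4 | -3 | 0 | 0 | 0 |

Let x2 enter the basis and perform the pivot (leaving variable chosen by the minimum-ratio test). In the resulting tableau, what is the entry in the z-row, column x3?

Ratio test on column x2 — row 1: 28/3 = 28/3; row 2: 7/3 = 7/3. Minimum is 7/3 at row 2 (w2 leaves); pivot element 3.
Divide row 2 by 3; eliminate column x2 from the other rows.
z-row update in column x3: -3 − (-4)·(5/3) = 11/3.

11/3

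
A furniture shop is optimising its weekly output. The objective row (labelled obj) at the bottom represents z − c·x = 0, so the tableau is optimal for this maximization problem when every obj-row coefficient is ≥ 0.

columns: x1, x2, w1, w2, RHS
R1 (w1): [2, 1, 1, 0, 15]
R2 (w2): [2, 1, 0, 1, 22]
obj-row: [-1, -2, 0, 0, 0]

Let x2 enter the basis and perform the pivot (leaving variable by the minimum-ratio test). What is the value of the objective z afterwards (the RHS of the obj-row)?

Ratio test on column x2 — row 1: 15/1 = 15; row 2: 22/1 = 22. Minimum is 15 at row 1 (w1 leaves); pivot element 1.
Pivot on row 1; the obj-row RHS becomes 0 − (-2)·15 = 30.

30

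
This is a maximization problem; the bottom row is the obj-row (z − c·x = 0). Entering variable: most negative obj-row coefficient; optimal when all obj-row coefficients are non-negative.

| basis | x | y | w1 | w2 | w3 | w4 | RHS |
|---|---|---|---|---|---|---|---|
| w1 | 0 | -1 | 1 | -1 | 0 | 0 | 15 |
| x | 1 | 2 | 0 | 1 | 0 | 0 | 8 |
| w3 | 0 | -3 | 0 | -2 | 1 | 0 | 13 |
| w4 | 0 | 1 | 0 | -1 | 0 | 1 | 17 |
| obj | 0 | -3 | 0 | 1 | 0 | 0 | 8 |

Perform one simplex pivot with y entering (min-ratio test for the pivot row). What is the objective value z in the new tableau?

Ratio test on column y — row 1: entry -1 ≤ 0; row 2: 8/2 = 4; row 3: entry -3 ≤ 0; row 4: 17/1 = 17. Minimum is 4 at row 2 (x leaves); pivot element 2.
Pivot on row 2; the obj-row RHS becomes 8 − (-3)·4 = 20.

20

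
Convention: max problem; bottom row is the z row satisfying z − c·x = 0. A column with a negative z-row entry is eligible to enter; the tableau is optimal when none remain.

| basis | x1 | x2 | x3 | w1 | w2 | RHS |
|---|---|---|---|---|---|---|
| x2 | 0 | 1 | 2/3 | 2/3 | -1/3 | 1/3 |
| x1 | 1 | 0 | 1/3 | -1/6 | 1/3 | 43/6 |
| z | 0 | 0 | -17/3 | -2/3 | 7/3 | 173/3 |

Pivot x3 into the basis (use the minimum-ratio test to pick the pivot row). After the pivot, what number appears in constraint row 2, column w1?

-1/2

Ratio test on column x3 — row 1: (1/3)/(2/3) = 1/2; row 2: (43/6)/(1/3) = 43/2. Minimum is 1/2 at row 1 (x2 leaves); pivot element 2/3.
Divide row 1 by 2/3; eliminate column x3 from the other rows.
Row 2 update in column w1: -1/6 − (1/3)·1 = -1/2.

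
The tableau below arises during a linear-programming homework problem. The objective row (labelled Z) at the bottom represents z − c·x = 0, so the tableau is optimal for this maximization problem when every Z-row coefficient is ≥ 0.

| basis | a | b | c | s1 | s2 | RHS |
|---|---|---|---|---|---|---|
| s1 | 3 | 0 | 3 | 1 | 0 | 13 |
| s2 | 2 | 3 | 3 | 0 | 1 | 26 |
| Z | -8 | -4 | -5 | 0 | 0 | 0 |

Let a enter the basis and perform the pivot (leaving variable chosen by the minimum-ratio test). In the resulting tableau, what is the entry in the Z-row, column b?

-4

Ratio test on column a — row 1: 13/3 = 13/3; row 2: 26/2 = 13. Minimum is 13/3 at row 1 (s1 leaves); pivot element 3.
Divide row 1 by 3; eliminate column a from the other rows.
Z-row update in column b: -4 − (-8)·0 = -4.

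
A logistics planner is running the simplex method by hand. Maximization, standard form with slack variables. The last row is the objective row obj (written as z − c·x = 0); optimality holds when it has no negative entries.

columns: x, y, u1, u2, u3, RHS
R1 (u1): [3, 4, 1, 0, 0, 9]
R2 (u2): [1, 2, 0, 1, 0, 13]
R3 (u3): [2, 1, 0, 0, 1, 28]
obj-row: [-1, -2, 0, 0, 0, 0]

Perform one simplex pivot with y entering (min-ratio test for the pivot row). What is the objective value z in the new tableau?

9/2

Ratio test on column y — row 1: 9/4 = 9/4; row 2: 13/2 = 13/2; row 3: 28/1 = 28. Minimum is 9/4 at row 1 (u1 leaves); pivot element 4.
Pivot on row 1; the obj-row RHS becomes 0 − (-2)·(9/4) = 9/2.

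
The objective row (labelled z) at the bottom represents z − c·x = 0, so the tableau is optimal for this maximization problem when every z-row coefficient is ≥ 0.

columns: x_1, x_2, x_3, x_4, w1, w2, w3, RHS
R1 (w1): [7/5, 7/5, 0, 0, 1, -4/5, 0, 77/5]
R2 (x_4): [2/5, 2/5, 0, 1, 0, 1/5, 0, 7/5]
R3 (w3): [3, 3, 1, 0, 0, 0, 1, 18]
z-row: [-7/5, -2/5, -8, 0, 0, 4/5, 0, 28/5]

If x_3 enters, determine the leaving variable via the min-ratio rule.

Column x_3 entries and ratios — w1: 0 ≤ 0, skip; x_4: 0 ≤ 0, skip; w3: 18/1 = 18.
Smallest ratio is 18 in the row of w3, so w3 leaves.

w3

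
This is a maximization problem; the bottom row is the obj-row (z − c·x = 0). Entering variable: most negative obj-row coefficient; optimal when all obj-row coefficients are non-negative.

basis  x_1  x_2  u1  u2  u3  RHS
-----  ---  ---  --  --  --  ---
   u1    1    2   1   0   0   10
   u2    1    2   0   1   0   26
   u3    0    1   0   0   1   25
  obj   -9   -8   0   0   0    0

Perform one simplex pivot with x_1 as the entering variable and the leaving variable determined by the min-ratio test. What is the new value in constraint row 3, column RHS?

Ratio test on column x_1 — row 1: 10/1 = 10; row 2: 26/1 = 26; row 3: entry 0 ≤ 0. Minimum is 10 at row 1 (u1 leaves); pivot element 1.
Divide row 1 by 1; eliminate column x_1 from the other rows.
Row 3 update in column RHS: 25 − 0·10 = 25.

25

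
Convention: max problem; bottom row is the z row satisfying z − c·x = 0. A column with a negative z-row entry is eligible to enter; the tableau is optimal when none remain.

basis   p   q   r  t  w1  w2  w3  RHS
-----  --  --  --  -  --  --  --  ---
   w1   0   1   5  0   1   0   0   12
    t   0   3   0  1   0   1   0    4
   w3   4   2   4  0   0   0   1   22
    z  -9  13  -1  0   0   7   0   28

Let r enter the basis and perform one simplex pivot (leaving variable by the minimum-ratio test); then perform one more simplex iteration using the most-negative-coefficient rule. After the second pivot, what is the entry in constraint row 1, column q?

1/5

Ratio test on column r — row 1: 12/5 = 12/5; row 2: entry 0 ≤ 0; row 3: 22/4 = 11/2. Minimum is 12/5 at row 1 (w1 leaves); pivot element 5.
Divide row 1 by 5; eliminate column r from the other rows.
Second iteration: most negative z-row entry is -9 in column p, so p enters.
Ratio test on column p — row 1: entry 0 ≤ 0; row 2: entry 0 ≤ 0; row 3: (62/5)/4 = 31/10. Minimum is 31/10 at row 3 (w3 leaves); pivot element 4.
Divide row 3 by 4; eliminate column p from the other rows.
After both pivots, the entry at constraint row 1, column q is 1/5.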